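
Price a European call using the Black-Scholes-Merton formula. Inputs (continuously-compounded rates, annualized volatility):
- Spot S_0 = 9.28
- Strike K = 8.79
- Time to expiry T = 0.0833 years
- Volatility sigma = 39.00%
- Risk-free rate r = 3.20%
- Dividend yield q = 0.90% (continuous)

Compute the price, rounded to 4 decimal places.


Answer: Price = 0.7073

Derivation:
d1 = (ln(S/K) + (r - q + 0.5*sigma^2) * T) / (sigma * sqrt(T)) = 0.55523512
d2 = d1 - sigma * sqrt(T) = 0.44267434
exp(-rT) = 0.99733795; exp(-qT) = 0.99925058
C = S_0 * exp(-qT) * N(d1) - K * exp(-rT) * N(d2)
N(d1) = 0.71063307; N(d2) = 0.67099935
C = 9.2800 * 0.99925058 * 0.71063307 - 8.7900 * 0.99733795 * 0.67099935 = 0.7073


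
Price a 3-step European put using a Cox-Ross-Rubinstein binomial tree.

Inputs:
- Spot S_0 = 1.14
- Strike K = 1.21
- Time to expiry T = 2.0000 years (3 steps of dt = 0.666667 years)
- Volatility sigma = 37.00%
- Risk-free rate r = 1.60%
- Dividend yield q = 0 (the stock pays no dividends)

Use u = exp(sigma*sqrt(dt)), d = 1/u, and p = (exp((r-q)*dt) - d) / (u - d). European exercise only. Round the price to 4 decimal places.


Answer: Price = V(0,0) = 0.2725

Derivation:
dt = T/N = 0.666667
u = exp(sigma*sqrt(dt)) = 1.352702; d = 1/u = 0.739261
p = (exp((r-q)*dt) - d) / (u - d) = 0.442525
Discount per step: exp(-r*dt) = 0.989390
Stock lattice S(k, i) with i counting down-moves:
  k=0: S(0,0) = 1.1400
  k=1: S(1,0) = 1.5421; S(1,1) = 0.8428
  k=2: S(2,0) = 2.0860; S(2,1) = 1.1400; S(2,2) = 0.6230
  k=3: S(3,0) = 2.8217; S(3,1) = 1.5421; S(3,2) = 0.8428; S(3,3) = 0.4606
Terminal payoffs V(N, i) = max(K - S_T, 0):
  V(3,0) = 0.000000; V(3,1) = 0.000000; V(3,2) = 0.367242; V(3,3) = 0.749427
Backward induction: V(k, i) = exp(-r*dt) * [p * V(k+1, i) + (1-p) * V(k+1, i+1)].
  V(2,0) = exp(-r*dt) * [p*0.000000 + (1-p)*0.000000] = 0.000000
  V(2,1) = exp(-r*dt) * [p*0.000000 + (1-p)*0.367242] = 0.202556
  V(2,2) = exp(-r*dt) * [p*0.367242 + (1-p)*0.749427] = 0.574144
  V(1,0) = exp(-r*dt) * [p*0.000000 + (1-p)*0.202556] = 0.111722
  V(1,1) = exp(-r*dt) * [p*0.202556 + (1-p)*0.574144] = 0.405360
  V(0,0) = exp(-r*dt) * [p*0.111722 + (1-p)*0.405360] = 0.272496


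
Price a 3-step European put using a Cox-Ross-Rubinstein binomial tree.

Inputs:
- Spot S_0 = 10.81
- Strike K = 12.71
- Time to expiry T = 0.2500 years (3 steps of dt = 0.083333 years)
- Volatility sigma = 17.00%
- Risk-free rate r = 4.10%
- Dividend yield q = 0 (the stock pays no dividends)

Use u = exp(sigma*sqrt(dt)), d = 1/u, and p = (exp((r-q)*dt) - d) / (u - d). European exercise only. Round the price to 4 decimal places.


dt = T/N = 0.083333
u = exp(sigma*sqrt(dt)) = 1.050299; d = 1/u = 0.952110
p = (exp((r-q)*dt) - d) / (u - d) = 0.522590
Discount per step: exp(-r*dt) = 0.996589
Stock lattice S(k, i) with i counting down-moves:
  k=0: S(0,0) = 10.8100
  k=1: S(1,0) = 11.3537; S(1,1) = 10.2923
  k=2: S(2,0) = 11.9248; S(2,1) = 10.8100; S(2,2) = 9.7994
  k=3: S(3,0) = 12.5246; S(3,1) = 11.3537; S(3,2) = 10.2923; S(3,3) = 9.3301
Terminal payoffs V(N, i) = max(K - S_T, 0):
  V(3,0) = 0.185384; V(3,1) = 1.356269; V(3,2) = 2.417692; V(3,3) = 3.379885
Backward induction: V(k, i) = exp(-r*dt) * [p * V(k+1, i) + (1-p) * V(k+1, i+1)].
  V(2,0) = exp(-r*dt) * [p*0.185384 + (1-p)*1.356269] = 0.741837
  V(2,1) = exp(-r*dt) * [p*1.356269 + (1-p)*2.417692] = 1.856648
  V(2,2) = exp(-r*dt) * [p*2.417692 + (1-p)*3.379885] = 2.867239
  V(1,0) = exp(-r*dt) * [p*0.741837 + (1-p)*1.856648] = 1.269713
  V(1,1) = exp(-r*dt) * [p*1.856648 + (1-p)*2.867239] = 2.331136
  V(0,0) = exp(-r*dt) * [p*1.269713 + (1-p)*2.331136] = 1.770388

Answer: Price = V(0,0) = 1.7704


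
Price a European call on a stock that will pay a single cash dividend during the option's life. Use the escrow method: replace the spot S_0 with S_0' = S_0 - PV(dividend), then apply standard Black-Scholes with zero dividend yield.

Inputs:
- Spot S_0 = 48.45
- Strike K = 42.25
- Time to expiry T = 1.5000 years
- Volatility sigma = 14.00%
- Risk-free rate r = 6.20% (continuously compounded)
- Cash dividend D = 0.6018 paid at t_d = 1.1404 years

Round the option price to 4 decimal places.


Answer: Price = 9.7453

Derivation:
PV(D) = D * exp(-r * t_d) = 0.6018 * 0.93173690 = 0.56071927
S_0' = S_0 - PV(D) = 48.4500 - 0.56071927 = 47.88928073
d1 = (ln(S_0'/K) + (r + sigma^2/2)*T) / (sigma*sqrt(T)) = 1.35880977
d2 = d1 - sigma*sqrt(T) = 1.18734549
exp(-rT) = 0.91119350
N(d1) = 0.91289656; N(d2) = 0.88245431
C = S_0' * N(d1) - K * exp(-rT) * N(d2) = 47.88928073 * 0.91289656 - 42.2500 * 0.91119350 * 0.88245431 = 9.7453


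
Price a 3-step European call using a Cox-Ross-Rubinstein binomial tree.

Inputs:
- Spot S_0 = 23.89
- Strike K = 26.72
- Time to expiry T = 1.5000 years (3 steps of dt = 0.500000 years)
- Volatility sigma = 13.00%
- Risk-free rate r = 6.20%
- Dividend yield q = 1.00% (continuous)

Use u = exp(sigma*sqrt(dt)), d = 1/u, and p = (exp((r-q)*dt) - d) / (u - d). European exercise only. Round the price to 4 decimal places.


dt = T/N = 0.500000
u = exp(sigma*sqrt(dt)) = 1.096281; d = 1/u = 0.912175
p = (exp((r-q)*dt) - d) / (u - d) = 0.620109
Discount per step: exp(-r*dt) = 0.969476
Stock lattice S(k, i) with i counting down-moves:
  k=0: S(0,0) = 23.8900
  k=1: S(1,0) = 26.1902; S(1,1) = 21.7919
  k=2: S(2,0) = 28.7118; S(2,1) = 23.8900; S(2,2) = 19.8780
  k=3: S(3,0) = 31.4762; S(3,1) = 26.1902; S(3,2) = 21.7919; S(3,3) = 18.1322
Terminal payoffs V(N, i) = max(S_T - K, 0):
  V(3,0) = 4.756197; V(3,1) = 0.000000; V(3,2) = 0.000000; V(3,3) = 0.000000
Backward induction: V(k, i) = exp(-r*dt) * [p * V(k+1, i) + (1-p) * V(k+1, i+1)].
  V(2,0) = exp(-r*dt) * [p*4.756197 + (1-p)*0.000000] = 2.859335
  V(2,1) = exp(-r*dt) * [p*0.000000 + (1-p)*0.000000] = 0.000000
  V(2,2) = exp(-r*dt) * [p*0.000000 + (1-p)*0.000000] = 0.000000
  V(1,0) = exp(-r*dt) * [p*2.859335 + (1-p)*0.000000] = 1.718978
  V(1,1) = exp(-r*dt) * [p*0.000000 + (1-p)*0.000000] = 0.000000
  V(0,0) = exp(-r*dt) * [p*1.718978 + (1-p)*0.000000] = 1.033417

Answer: Price = V(0,0) = 1.0334


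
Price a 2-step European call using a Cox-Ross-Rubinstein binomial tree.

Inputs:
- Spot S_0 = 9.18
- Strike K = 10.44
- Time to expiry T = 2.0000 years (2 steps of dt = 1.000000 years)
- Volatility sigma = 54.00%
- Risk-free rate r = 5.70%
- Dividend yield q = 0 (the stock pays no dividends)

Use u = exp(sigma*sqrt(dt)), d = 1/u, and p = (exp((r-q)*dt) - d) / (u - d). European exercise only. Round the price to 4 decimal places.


dt = T/N = 1.000000
u = exp(sigma*sqrt(dt)) = 1.716007; d = 1/u = 0.582748
p = (exp((r-q)*dt) - d) / (u - d) = 0.419946
Discount per step: exp(-r*dt) = 0.944594
Stock lattice S(k, i) with i counting down-moves:
  k=0: S(0,0) = 9.1800
  k=1: S(1,0) = 15.7529; S(1,1) = 5.3496
  k=2: S(2,0) = 27.0322; S(2,1) = 9.1800; S(2,2) = 3.1175
Terminal payoffs V(N, i) = max(S_T - K, 0):
  V(2,0) = 16.592158; V(2,1) = 0.000000; V(2,2) = 0.000000
Backward induction: V(k, i) = exp(-r*dt) * [p * V(k+1, i) + (1-p) * V(k+1, i+1)].
  V(1,0) = exp(-r*dt) * [p*16.592158 + (1-p)*0.000000] = 6.581754
  V(1,1) = exp(-r*dt) * [p*0.000000 + (1-p)*0.000000] = 0.000000
  V(0,0) = exp(-r*dt) * [p*6.581754 + (1-p)*0.000000] = 2.610841

Answer: Price = V(0,0) = 2.6108


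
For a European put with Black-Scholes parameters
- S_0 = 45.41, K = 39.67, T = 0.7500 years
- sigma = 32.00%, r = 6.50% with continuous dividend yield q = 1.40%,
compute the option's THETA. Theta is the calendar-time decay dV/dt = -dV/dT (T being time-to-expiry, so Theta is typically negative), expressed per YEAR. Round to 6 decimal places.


Answer: Theta = -1.844229

Derivation:
d1 = 0.7642209082; d2 = 0.4870927790
phi(d1) = 0.2979125382; exp(-qT) = 0.9895549326; exp(-rT) = 0.9524192047
Theta = -S*exp(-qT)*phi(d1)*sigma/(2*sqrt(T)) + r*K*exp(-rT)*N(-d2) - q*S*exp(-qT)*N(-d1)
N(-d1) = 0.2223678044; N(-d2) = 0.3130962917; sqrt(T) = 0.8660254038
Term 1 = -45.4100 * 0.9895549326 * 0.2979125382 * 0.3200 / (2 * 0.8660254038) = -2.4732586832
Term 2 = 0.0650 * 39.6700 * 0.9524192047 * 0.3130962917 = 0.7689208281
Term 3 = -0.0140 * 45.4100 * 0.9895549326 * 0.2223678044 = -0.1398915086
Theta = -2.4732586832 + (0.7689208281) + (-0.1398915086) = -1.844229


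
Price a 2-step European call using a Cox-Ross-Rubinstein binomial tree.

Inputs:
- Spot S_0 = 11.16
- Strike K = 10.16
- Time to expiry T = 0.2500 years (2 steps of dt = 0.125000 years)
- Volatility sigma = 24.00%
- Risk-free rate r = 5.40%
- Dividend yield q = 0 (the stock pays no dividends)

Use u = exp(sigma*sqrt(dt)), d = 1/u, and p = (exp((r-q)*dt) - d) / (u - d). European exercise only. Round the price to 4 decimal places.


Answer: Price = V(0,0) = 1.3058

Derivation:
dt = T/N = 0.125000
u = exp(sigma*sqrt(dt)) = 1.088557; d = 1/u = 0.918647
p = (exp((r-q)*dt) - d) / (u - d) = 0.518661
Discount per step: exp(-r*dt) = 0.993273
Stock lattice S(k, i) with i counting down-moves:
  k=0: S(0,0) = 11.1600
  k=1: S(1,0) = 12.1483; S(1,1) = 10.2521
  k=2: S(2,0) = 13.2241; S(2,1) = 11.1600; S(2,2) = 9.4181
Terminal payoffs V(N, i) = max(S_T - K, 0):
  V(2,0) = 3.064109; V(2,1) = 1.000000; V(2,2) = 0.000000
Backward induction: V(k, i) = exp(-r*dt) * [p * V(k+1, i) + (1-p) * V(k+1, i+1)].
  V(1,0) = exp(-r*dt) * [p*3.064109 + (1-p)*1.000000] = 2.056643
  V(1,1) = exp(-r*dt) * [p*1.000000 + (1-p)*0.000000] = 0.515172
  V(0,0) = exp(-r*dt) * [p*2.056643 + (1-p)*0.515172] = 1.305829


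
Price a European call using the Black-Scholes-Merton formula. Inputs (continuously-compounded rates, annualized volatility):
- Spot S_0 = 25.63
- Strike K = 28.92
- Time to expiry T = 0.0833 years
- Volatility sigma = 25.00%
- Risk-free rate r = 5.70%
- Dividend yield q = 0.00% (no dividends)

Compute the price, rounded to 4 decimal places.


d1 = (ln(S/K) + (r - q + 0.5*sigma^2) * T) / (sigma * sqrt(T)) = -1.57188907
d2 = d1 - sigma * sqrt(T) = -1.64404342
exp(-rT) = 0.99526315; exp(-qT) = 1.00000000
C = S_0 * exp(-qT) * N(d1) - K * exp(-rT) * N(d2)
N(d1) = 0.05798814; N(d2) = 0.05008362
C = 25.6300 * 1.00000000 * 0.05798814 - 28.9200 * 0.99526315 * 0.05008362 = 0.0447

Answer: Price = 0.0447


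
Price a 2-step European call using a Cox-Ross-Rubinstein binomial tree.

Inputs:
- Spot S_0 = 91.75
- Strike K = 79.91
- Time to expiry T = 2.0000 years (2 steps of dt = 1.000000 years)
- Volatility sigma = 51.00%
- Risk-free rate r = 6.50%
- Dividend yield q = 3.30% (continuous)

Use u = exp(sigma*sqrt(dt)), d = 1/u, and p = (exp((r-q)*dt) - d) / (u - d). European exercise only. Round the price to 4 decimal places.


dt = T/N = 1.000000
u = exp(sigma*sqrt(dt)) = 1.665291; d = 1/u = 0.600496
p = (exp((r-q)*dt) - d) / (u - d) = 0.405732
Discount per step: exp(-r*dt) = 0.937067
Stock lattice S(k, i) with i counting down-moves:
  k=0: S(0,0) = 91.7500
  k=1: S(1,0) = 152.7905; S(1,1) = 55.0955
  k=2: S(2,0) = 254.4406; S(2,1) = 91.7500; S(2,2) = 33.0846
Terminal payoffs V(N, i) = max(S_T - K, 0):
  V(2,0) = 174.530620; V(2,1) = 11.840000; V(2,2) = 0.000000
Backward induction: V(k, i) = exp(-r*dt) * [p * V(k+1, i) + (1-p) * V(k+1, i+1)].
  V(1,0) = exp(-r*dt) * [p*174.530620 + (1-p)*11.840000] = 72.949607
  V(1,1) = exp(-r*dt) * [p*11.840000 + (1-p)*0.000000] = 4.501550
  V(0,0) = exp(-r*dt) * [p*72.949607 + (1-p)*4.501550] = 30.242105

Answer: Price = V(0,0) = 30.2421


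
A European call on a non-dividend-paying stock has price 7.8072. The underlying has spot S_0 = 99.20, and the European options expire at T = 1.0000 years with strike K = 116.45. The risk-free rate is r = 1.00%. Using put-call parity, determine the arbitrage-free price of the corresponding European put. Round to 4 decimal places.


Put-call parity: C - P = S_0 * exp(-qT) - K * exp(-rT).
S_0 * exp(-qT) = 99.2000 * 1.00000000 = 99.20000000
K * exp(-rT) = 116.4500 * 0.99004983 = 115.29130314
P = C - S*exp(-qT) + K*exp(-rT)
P = 7.8072 - 99.20000000 + 115.29130314 = 23.8985

Answer: Put price = 23.8985


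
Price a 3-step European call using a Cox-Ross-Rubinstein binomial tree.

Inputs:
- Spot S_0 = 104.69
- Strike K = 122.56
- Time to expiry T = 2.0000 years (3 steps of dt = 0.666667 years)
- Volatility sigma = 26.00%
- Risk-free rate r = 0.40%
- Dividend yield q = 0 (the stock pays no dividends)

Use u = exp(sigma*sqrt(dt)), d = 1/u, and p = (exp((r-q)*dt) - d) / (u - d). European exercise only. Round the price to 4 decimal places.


dt = T/N = 0.666667
u = exp(sigma*sqrt(dt)) = 1.236505; d = 1/u = 0.808731
p = (exp((r-q)*dt) - d) / (u - d) = 0.453368
Discount per step: exp(-r*dt) = 0.997337
Stock lattice S(k, i) with i counting down-moves:
  k=0: S(0,0) = 104.6900
  k=1: S(1,0) = 129.4497; S(1,1) = 84.6660
  k=2: S(2,0) = 160.0653; S(2,1) = 104.6900; S(2,2) = 68.4720
  k=3: S(3,0) = 197.9216; S(3,1) = 129.4497; S(3,2) = 84.6660; S(3,3) = 55.3754
Terminal payoffs V(N, i) = max(S_T - K, 0):
  V(3,0) = 75.361589; V(3,1) = 6.889742; V(3,2) = 0.000000; V(3,3) = 0.000000
Backward induction: V(k, i) = exp(-r*dt) * [p * V(k+1, i) + (1-p) * V(k+1, i+1)].
  V(2,0) = exp(-r*dt) * [p*75.361589 + (1-p)*6.889742] = 37.831686
  V(2,1) = exp(-r*dt) * [p*6.889742 + (1-p)*0.000000] = 3.115272
  V(2,2) = exp(-r*dt) * [p*0.000000 + (1-p)*0.000000] = 0.000000
  V(1,0) = exp(-r*dt) * [p*37.831686 + (1-p)*3.115272] = 18.804381
  V(1,1) = exp(-r*dt) * [p*3.115272 + (1-p)*0.000000] = 1.408604
  V(0,0) = exp(-r*dt) * [p*18.804381 + (1-p)*1.408604] = 9.270543

Answer: Price = V(0,0) = 9.2705


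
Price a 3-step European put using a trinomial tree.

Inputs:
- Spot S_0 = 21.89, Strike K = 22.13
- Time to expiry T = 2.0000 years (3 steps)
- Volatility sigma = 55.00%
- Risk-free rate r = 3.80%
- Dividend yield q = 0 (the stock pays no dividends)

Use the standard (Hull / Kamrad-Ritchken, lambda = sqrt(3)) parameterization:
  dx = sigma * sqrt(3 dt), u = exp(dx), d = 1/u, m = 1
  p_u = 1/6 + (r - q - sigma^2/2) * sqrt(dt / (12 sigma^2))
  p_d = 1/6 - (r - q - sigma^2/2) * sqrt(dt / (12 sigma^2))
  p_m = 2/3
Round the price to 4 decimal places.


dt = T/N = 0.666667; dx = sigma*sqrt(3*dt) = 0.777817
u = exp(dx) = 2.176716; d = 1/u = 0.459408
p_u = 0.118133, p_m = 0.666667, p_d = 0.215200
Discount per step: exp(-r*dt) = 0.974985
Stock lattice S(k, j) with j the centered position index:
  k=0: S(0,+0) = 21.8900
  k=1: S(1,-1) = 10.0564; S(1,+0) = 21.8900; S(1,+1) = 47.6483
  k=2: S(2,-2) = 4.6200; S(2,-1) = 10.0564; S(2,+0) = 21.8900; S(2,+1) = 47.6483; S(2,+2) = 103.7169
  k=3: S(3,-3) = 2.1225; S(3,-2) = 4.6200; S(3,-1) = 10.0564; S(3,+0) = 21.8900; S(3,+1) = 47.6483; S(3,+2) = 103.7169; S(3,+3) = 225.7622
Terminal payoffs V(N, j) = max(K - S_T, 0):
  V(3,-3) = 20.007536; V(3,-2) = 17.509999; V(3,-1) = 12.073568; V(3,+0) = 0.240000; V(3,+1) = 0.000000; V(3,+2) = 0.000000; V(3,+3) = 0.000000
Backward induction: V(k, j) = exp(-r*dt) * [p_u * V(k+1, j+1) + p_m * V(k+1, j) + p_d * V(k+1, j-1)]
  V(2,-2) = exp(-r*dt) * [p_u*12.073568 + p_m*17.509999 + p_d*20.007536] = 16.969850
  V(2,-1) = exp(-r*dt) * [p_u*0.240000 + p_m*12.073568 + p_d*17.509999] = 11.549229
  V(2,+0) = exp(-r*dt) * [p_u*0.000000 + p_m*0.240000 + p_d*12.073568] = 2.689233
  V(2,+1) = exp(-r*dt) * [p_u*0.000000 + p_m*0.000000 + p_d*0.240000] = 0.050356
  V(2,+2) = exp(-r*dt) * [p_u*0.000000 + p_m*0.000000 + p_d*0.000000] = 0.000000
  V(1,-1) = exp(-r*dt) * [p_u*2.689233 + p_m*11.549229 + p_d*16.969850] = 11.377181
  V(1,+0) = exp(-r*dt) * [p_u*0.050356 + p_m*2.689233 + p_d*11.549229] = 4.176995
  V(1,+1) = exp(-r*dt) * [p_u*0.000000 + p_m*0.050356 + p_d*2.689233] = 0.596977
  V(0,+0) = exp(-r*dt) * [p_u*0.596977 + p_m*4.176995 + p_d*11.377181] = 5.170885

Answer: Price = V(0,0) = 5.1709


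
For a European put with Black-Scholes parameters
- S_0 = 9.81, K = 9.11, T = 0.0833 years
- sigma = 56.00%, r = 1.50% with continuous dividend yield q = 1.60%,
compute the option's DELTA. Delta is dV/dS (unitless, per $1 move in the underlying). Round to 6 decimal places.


d1 = 0.5383282516; d2 = 0.3767025110
phi(d1) = 0.3451289421; exp(-qT) = 0.9986680878; exp(-rT) = 0.9987512803
N(-d1) = 0.2951752252
Delta = -exp(-qT) * N(-d1) = -0.9986680878 * 0.2951752252 = -0.294782

Answer: Delta = -0.294782


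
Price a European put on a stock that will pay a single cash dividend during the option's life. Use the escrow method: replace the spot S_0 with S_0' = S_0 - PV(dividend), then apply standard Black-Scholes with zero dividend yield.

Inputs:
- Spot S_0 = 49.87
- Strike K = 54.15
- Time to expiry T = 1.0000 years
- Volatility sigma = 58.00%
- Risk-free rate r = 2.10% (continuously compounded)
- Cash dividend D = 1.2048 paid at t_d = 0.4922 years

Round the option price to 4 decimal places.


Answer: Price = 13.8993

Derivation:
PV(D) = D * exp(-r * t_d) = 1.2048 * 0.98971703 = 1.19241108
S_0' = S_0 - PV(D) = 49.8700 - 1.19241108 = 48.67758892
d1 = (ln(S_0'/K) + (r + sigma^2/2)*T) / (sigma*sqrt(T)) = 0.14251856
d2 = d1 - sigma*sqrt(T) = -0.43748144
exp(-rT) = 0.97921896
N(-d1) = 0.44333521; N(-d2) = 0.66911888
P = K * exp(-rT) * N(-d2) - S_0' * N(-d1) = 54.1500 * 0.97921896 * 0.66911888 - 48.67758892 * 0.44333521 = 13.8993


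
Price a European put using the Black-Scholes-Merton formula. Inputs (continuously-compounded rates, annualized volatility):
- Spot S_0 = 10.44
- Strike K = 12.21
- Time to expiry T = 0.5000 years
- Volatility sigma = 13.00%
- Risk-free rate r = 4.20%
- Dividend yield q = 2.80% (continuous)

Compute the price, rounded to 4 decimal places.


Answer: Price = 1.6836

Derivation:
d1 = (ln(S/K) + (r - q + 0.5*sigma^2) * T) / (sigma * sqrt(T)) = -1.58158797
d2 = d1 - sigma * sqrt(T) = -1.67351186
exp(-rT) = 0.97921896; exp(-qT) = 0.98609754
P = K * exp(-rT) * N(-d2) - S_0 * exp(-qT) * N(-d1)
N(-d1) = 0.94312817; N(-d2) = 0.95288671
P = 12.2100 * 0.97921896 * 0.95288671 - 10.4400 * 0.98609754 * 0.94312817 = 1.6836


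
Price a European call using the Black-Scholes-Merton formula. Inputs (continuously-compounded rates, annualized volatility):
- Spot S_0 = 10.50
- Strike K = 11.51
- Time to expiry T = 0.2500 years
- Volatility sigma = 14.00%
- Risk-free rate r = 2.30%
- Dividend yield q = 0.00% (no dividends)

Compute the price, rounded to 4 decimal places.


Answer: Price = 0.0405

Derivation:
d1 = (ln(S/K) + (r - q + 0.5*sigma^2) * T) / (sigma * sqrt(T)) = -1.19487094
d2 = d1 - sigma * sqrt(T) = -1.26487094
exp(-rT) = 0.99426650; exp(-qT) = 1.00000000
C = S_0 * exp(-qT) * N(d1) - K * exp(-rT) * N(d2)
N(d1) = 0.11606873; N(d2) = 0.10295880
C = 10.5000 * 1.00000000 * 0.11606873 - 11.5100 * 0.99426650 * 0.10295880 = 0.0405


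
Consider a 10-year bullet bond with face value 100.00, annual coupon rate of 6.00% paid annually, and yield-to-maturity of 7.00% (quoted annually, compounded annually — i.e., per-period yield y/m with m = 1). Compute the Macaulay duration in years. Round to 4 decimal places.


Coupon per period c = face * coupon_rate / m = 6.000000
Periods per year m = 1; per-period yield y/m = 0.070000
Number of cashflows N = 10
Cashflows (t years, CF_t, discount factor 1/(1+y/m)^(m*t), PV):
  t = 1.0000: CF_t = 6.000000, DF = 0.934579, PV = 5.607477
  t = 2.0000: CF_t = 6.000000, DF = 0.873439, PV = 5.240632
  t = 3.0000: CF_t = 6.000000, DF = 0.816298, PV = 4.897787
  t = 4.0000: CF_t = 6.000000, DF = 0.762895, PV = 4.577371
  t = 5.0000: CF_t = 6.000000, DF = 0.712986, PV = 4.277917
  t = 6.0000: CF_t = 6.000000, DF = 0.666342, PV = 3.998053
  t = 7.0000: CF_t = 6.000000, DF = 0.622750, PV = 3.736498
  t = 8.0000: CF_t = 6.000000, DF = 0.582009, PV = 3.492055
  t = 9.0000: CF_t = 6.000000, DF = 0.543934, PV = 3.263602
  t = 10.0000: CF_t = 106.000000, DF = 0.508349, PV = 53.885025
Price P = sum_t PV_t = 92.976418
Macaulay numerator sum_t t * PV_t:
  t * PV_t at t = 1.0000: 5.607477
  t * PV_t at t = 2.0000: 10.481265
  t * PV_t at t = 3.0000: 14.693362
  t * PV_t at t = 4.0000: 18.309485
  t * PV_t at t = 5.0000: 21.389585
  t * PV_t at t = 6.0000: 23.988320
  t * PV_t at t = 7.0000: 26.155489
  t * PV_t at t = 8.0000: 27.936437
  t * PV_t at t = 9.0000: 29.372422
  t * PV_t at t = 10.0000: 538.850250
Macaulay duration D = (sum_t t * PV_t) / P = 716.784092 / 92.976418 = 7.709311

Answer: Macaulay duration = 7.7093 years


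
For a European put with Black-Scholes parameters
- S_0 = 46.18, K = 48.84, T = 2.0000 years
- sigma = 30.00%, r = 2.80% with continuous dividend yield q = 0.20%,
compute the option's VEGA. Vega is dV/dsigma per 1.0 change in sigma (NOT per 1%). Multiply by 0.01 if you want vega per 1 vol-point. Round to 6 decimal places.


Answer: Vega = 25.422606

Derivation:
d1 = 0.2026972375; d2 = -0.2215668312
phi(d1) = 0.3908303822; exp(-qT) = 0.9960079893; exp(-rT) = 0.9455391359
Vega = S * exp(-qT) * phi(d1) * sqrt(T) = 46.1800 * 0.9960079893 * 0.3908303822 * 1.4142135624 = 25.422606


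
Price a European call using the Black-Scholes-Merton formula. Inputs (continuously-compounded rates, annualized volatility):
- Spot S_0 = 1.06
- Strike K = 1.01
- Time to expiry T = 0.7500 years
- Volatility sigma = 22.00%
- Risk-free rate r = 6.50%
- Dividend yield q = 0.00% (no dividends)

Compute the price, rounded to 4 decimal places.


Answer: Price = 0.1355

Derivation:
d1 = (ln(S/K) + (r - q + 0.5*sigma^2) * T) / (sigma * sqrt(T)) = 0.60474070
d2 = d1 - sigma * sqrt(T) = 0.41421511
exp(-rT) = 0.95241920; exp(-qT) = 1.00000000
C = S_0 * exp(-qT) * N(d1) - K * exp(-rT) * N(d2)
N(d1) = 0.72732435; N(d2) = 0.66064171
C = 1.0600 * 1.00000000 * 0.72732435 - 1.0100 * 0.95241920 * 0.66064171 = 0.1355


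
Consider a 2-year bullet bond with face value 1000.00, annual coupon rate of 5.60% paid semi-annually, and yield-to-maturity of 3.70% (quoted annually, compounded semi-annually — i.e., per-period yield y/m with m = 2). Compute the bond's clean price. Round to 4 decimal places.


Coupon per period c = face * coupon_rate / m = 28.000000
Periods per year m = 2; per-period yield y/m = 0.018500
Number of cashflows N = 4
Cashflows (t years, CF_t, discount factor 1/(1+y/m)^(m*t), PV):
  t = 0.5000: CF_t = 28.000000, DF = 0.981836, PV = 27.491409
  t = 1.0000: CF_t = 28.000000, DF = 0.964002, PV = 26.992056
  t = 1.5000: CF_t = 28.000000, DF = 0.946492, PV = 26.501773
  t = 2.0000: CF_t = 1028.000000, DF = 0.929300, PV = 955.320245
Price P = sum_t PV_t = 1036.305483

Answer: Price = 1036.3055


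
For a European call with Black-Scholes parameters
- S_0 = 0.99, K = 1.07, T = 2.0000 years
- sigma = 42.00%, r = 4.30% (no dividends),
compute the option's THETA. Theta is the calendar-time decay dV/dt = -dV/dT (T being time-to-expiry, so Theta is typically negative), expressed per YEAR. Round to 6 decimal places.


Answer: Theta = -0.072285

Derivation:
d1 = 0.3109434991; d2 = -0.2830261971
phi(d1) = 0.3801149914; exp(-qT) = 1.0000000000; exp(-rT) = 0.9175942312
Theta = -S*exp(-qT)*phi(d1)*sigma/(2*sqrt(T)) - r*K*exp(-rT)*N(d2) + q*S*exp(-qT)*N(d1)
N(d1) = 0.6220782125; N(d2) = 0.3885783776; sqrt(T) = 1.4142135624
Term 1 = -0.9900 * 1.0000000000 * 0.3801149914 * 0.4200 / (2 * 1.4142135624) = -0.0558797545
Term 2 = -0.0430 * 1.0700 * 0.9175942312 * 0.3885783776 = -0.0164052003
Term 3 = 0 (no dividend yield, q = 0)
Theta = -0.0558797545 + (-0.0164052003) + (0.0000000000) = -0.072285


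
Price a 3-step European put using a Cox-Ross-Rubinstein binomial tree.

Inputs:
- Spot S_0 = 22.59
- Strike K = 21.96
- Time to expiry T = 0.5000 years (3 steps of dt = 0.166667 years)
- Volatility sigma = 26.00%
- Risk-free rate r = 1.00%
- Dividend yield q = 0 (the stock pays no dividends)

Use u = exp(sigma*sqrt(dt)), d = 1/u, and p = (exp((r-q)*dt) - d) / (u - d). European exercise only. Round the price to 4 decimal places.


Answer: Price = V(0,0) = 1.4036

Derivation:
dt = T/N = 0.166667
u = exp(sigma*sqrt(dt)) = 1.111983; d = 1/u = 0.899295
p = (exp((r-q)*dt) - d) / (u - d) = 0.481331
Discount per step: exp(-r*dt) = 0.998335
Stock lattice S(k, i) with i counting down-moves:
  k=0: S(0,0) = 22.5900
  k=1: S(1,0) = 25.1197; S(1,1) = 20.3151
  k=2: S(2,0) = 27.9327; S(2,1) = 22.5900; S(2,2) = 18.2692
  k=3: S(3,0) = 31.0606; S(3,1) = 25.1197; S(3,2) = 20.3151; S(3,3) = 16.4294
Terminal payoffs V(N, i) = max(K - S_T, 0):
  V(3,0) = 0.000000; V(3,1) = 0.000000; V(3,2) = 1.644934; V(3,3) = 5.530579
Backward induction: V(k, i) = exp(-r*dt) * [p * V(k+1, i) + (1-p) * V(k+1, i+1)].
  V(2,0) = exp(-r*dt) * [p*0.000000 + (1-p)*0.000000] = 0.000000
  V(2,1) = exp(-r*dt) * [p*0.000000 + (1-p)*1.644934] = 0.851755
  V(2,2) = exp(-r*dt) * [p*1.644934 + (1-p)*5.530579] = 3.654201
  V(1,0) = exp(-r*dt) * [p*0.000000 + (1-p)*0.851755] = 0.441043
  V(1,1) = exp(-r*dt) * [p*0.851755 + (1-p)*3.654201] = 2.301456
  V(0,0) = exp(-r*dt) * [p*0.441043 + (1-p)*2.301456] = 1.403639


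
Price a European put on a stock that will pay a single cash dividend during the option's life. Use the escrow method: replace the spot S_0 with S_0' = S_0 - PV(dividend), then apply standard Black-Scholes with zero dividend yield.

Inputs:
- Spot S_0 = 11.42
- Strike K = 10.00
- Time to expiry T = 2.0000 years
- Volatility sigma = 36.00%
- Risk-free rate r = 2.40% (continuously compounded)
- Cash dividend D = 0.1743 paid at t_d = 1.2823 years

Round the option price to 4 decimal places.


Answer: Price = 1.3353

Derivation:
PV(D) = D * exp(-r * t_d) = 0.1743 * 0.96969354 = 0.16901758
S_0' = S_0 - PV(D) = 11.4200 - 0.16901758 = 11.25098242
d1 = (ln(S_0'/K) + (r + sigma^2/2)*T) / (sigma*sqrt(T)) = 0.58035859
d2 = d1 - sigma*sqrt(T) = 0.07124171
exp(-rT) = 0.95313379
N(-d1) = 0.28083641; N(-d2) = 0.47160269
P = K * exp(-rT) * N(-d2) - S_0' * N(-d1) = 10.0000 * 0.95313379 * 0.47160269 - 11.25098242 * 0.28083641 = 1.3353


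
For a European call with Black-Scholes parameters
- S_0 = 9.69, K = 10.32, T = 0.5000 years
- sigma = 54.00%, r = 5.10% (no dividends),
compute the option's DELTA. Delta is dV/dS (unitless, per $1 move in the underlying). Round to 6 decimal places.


Answer: Delta = 0.536944

Derivation:
d1 = 0.0927374887; d2 = -0.2891001731
phi(d1) = 0.3972304635; exp(-qT) = 1.0000000000; exp(-rT) = 0.9748223790
N(d1) = 0.5369439432
Delta = exp(-qT) * N(d1) = 1.0000000000 * 0.5369439432 = 0.536944


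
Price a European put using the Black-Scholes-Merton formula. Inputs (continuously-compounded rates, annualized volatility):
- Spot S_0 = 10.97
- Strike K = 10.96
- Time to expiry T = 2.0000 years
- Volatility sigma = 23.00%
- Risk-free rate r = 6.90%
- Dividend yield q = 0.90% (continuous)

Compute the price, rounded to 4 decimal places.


Answer: Price = 0.7879

Derivation:
d1 = (ln(S/K) + (r - q + 0.5*sigma^2) * T) / (sigma * sqrt(T)) = 0.53436365
d2 = d1 - sigma * sqrt(T) = 0.20909453
exp(-rT) = 0.87109869; exp(-qT) = 0.98216103
P = K * exp(-rT) * N(-d2) - S_0 * exp(-qT) * N(-d1)
N(-d1) = 0.29654498; N(-d2) = 0.41718722
P = 10.9600 * 0.87109869 * 0.41718722 - 10.9700 * 0.98216103 * 0.29654498 = 0.7879


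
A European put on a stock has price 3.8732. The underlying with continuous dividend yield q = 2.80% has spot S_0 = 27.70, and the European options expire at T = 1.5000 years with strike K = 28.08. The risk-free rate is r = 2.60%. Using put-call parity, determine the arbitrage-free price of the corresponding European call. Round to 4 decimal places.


Put-call parity: C - P = S_0 * exp(-qT) - K * exp(-rT).
S_0 * exp(-qT) = 27.7000 * 0.95886978 = 26.56069292
K * exp(-rT) = 28.0800 * 0.96175071 = 27.00595991
C = P + S*exp(-qT) - K*exp(-rT)
C = 3.8732 + 26.56069292 - 27.00595991 = 3.4279

Answer: Call price = 3.4279


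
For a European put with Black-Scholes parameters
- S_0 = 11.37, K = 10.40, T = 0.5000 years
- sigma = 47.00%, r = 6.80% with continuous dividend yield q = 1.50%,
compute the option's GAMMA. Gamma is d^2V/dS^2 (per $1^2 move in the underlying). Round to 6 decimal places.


Answer: Gamma = 0.091810

Derivation:
d1 = 0.5142246054; d2 = 0.1818844183
phi(d1) = 0.3495348510; exp(-qT) = 0.9925280548; exp(-rT) = 0.9665715046
Gamma = exp(-qT) * phi(d1) / (S * sigma * sqrt(T)) = 0.9925280548 * 0.3495348510 / (11.3700 * 0.4700 * 0.7071067812) = 0.091810


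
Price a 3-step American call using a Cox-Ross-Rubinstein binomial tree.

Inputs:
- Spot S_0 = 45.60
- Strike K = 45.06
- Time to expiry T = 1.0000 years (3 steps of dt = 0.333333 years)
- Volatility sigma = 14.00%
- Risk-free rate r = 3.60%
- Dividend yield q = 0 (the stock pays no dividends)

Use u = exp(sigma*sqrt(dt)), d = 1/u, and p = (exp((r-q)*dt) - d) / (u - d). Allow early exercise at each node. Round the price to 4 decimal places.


dt = T/N = 0.333333
u = exp(sigma*sqrt(dt)) = 1.084186; d = 1/u = 0.922351
p = (exp((r-q)*dt) - d) / (u - d) = 0.554400
Discount per step: exp(-r*dt) = 0.988072
Stock lattice S(k, i) with i counting down-moves:
  k=0: S(0,0) = 45.6000
  k=1: S(1,0) = 49.4389; S(1,1) = 42.0592
  k=2: S(2,0) = 53.6009; S(2,1) = 45.6000; S(2,2) = 38.7934
  k=3: S(3,0) = 58.1133; S(3,1) = 49.4389; S(3,2) = 42.0592; S(3,3) = 35.7811
Terminal payoffs V(N, i) = max(S_T - K, 0):
  V(3,0) = 13.053316; V(3,1) = 4.378860; V(3,2) = 0.000000; V(3,3) = 0.000000
Backward induction: V(k, i) = exp(-r*dt) * [p * V(k+1, i) + (1-p) * V(k+1, i+1)]; then take max(V_cont, immediate exercise) for American.
  V(2,0) = exp(-r*dt) * [p*13.053316 + (1-p)*4.378860] = 9.078385; exercise = 8.540896; V(2,0) = max -> 9.078385
  V(2,1) = exp(-r*dt) * [p*4.378860 + (1-p)*0.000000] = 2.398684; exercise = 0.540000; V(2,1) = max -> 2.398684
  V(2,2) = exp(-r*dt) * [p*0.000000 + (1-p)*0.000000] = 0.000000; exercise = 0.000000; V(2,2) = max -> 0.000000
  V(1,0) = exp(-r*dt) * [p*9.078385 + (1-p)*2.398684] = 6.029128; exercise = 4.378860; V(1,0) = max -> 6.029128
  V(1,1) = exp(-r*dt) * [p*2.398684 + (1-p)*0.000000] = 1.313969; exercise = 0.000000; V(1,1) = max -> 1.313969
  V(0,0) = exp(-r*dt) * [p*6.029128 + (1-p)*1.313969] = 3.881200; exercise = 0.540000; V(0,0) = max -> 3.881200

Answer: Price = V(0,0) = 3.8812


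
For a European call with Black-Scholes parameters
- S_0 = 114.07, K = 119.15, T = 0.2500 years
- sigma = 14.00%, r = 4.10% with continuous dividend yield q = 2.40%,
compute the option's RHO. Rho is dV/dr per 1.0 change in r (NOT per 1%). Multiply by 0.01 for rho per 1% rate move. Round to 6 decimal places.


Answer: Rho = 8.118192

Derivation:
d1 = -0.5267272644; d2 = -0.5967272644
phi(d1) = 0.3472676958; exp(-qT) = 0.9940179641; exp(-rT) = 0.9898023522
N(d2) = 0.2753447433
Rho = K*T*exp(-rT)*N(d2) = 119.1500 * 0.2500 * 0.9898023522 * 0.2753447433 = 8.118192


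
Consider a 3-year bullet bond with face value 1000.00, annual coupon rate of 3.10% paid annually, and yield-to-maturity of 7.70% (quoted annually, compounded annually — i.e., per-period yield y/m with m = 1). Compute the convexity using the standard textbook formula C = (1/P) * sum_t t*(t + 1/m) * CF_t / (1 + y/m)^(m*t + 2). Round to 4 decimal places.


Answer: Convexity = 9.9068

Derivation:
Coupon per period c = face * coupon_rate / m = 31.000000
Periods per year m = 1; per-period yield y/m = 0.077000
Number of cashflows N = 3
Cashflows (t years, CF_t, discount factor 1/(1+y/m)^(m*t), PV):
  t = 1.0000: CF_t = 31.000000, DF = 0.928505, PV = 28.783658
  t = 2.0000: CF_t = 31.000000, DF = 0.862122, PV = 26.725774
  t = 3.0000: CF_t = 1031.000000, DF = 0.800484, PV = 825.299449
Price P = sum_t PV_t = 880.808881
Convexity numerator sum_t t*(t + 1/m) * CF_t / (1+y/m)^(m*t + 2):
  t = 1.0000: term = 49.630035
  t = 2.0000: term = 138.245222
  t = 3.0000: term = 8538.103102
Convexity = (1/P) * sum = 8725.978359 / 880.808881 = 9.906778


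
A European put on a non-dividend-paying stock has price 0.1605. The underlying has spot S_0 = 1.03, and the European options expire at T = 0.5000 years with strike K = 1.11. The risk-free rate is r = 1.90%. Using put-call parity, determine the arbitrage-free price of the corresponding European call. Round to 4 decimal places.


Answer: Call price = 0.0910

Derivation:
Put-call parity: C - P = S_0 * exp(-qT) - K * exp(-rT).
S_0 * exp(-qT) = 1.0300 * 1.00000000 = 1.03000000
K * exp(-rT) = 1.1100 * 0.99054498 = 1.09950493
C = P + S*exp(-qT) - K*exp(-rT)
C = 0.1605 + 1.03000000 - 1.09950493 = 0.0910


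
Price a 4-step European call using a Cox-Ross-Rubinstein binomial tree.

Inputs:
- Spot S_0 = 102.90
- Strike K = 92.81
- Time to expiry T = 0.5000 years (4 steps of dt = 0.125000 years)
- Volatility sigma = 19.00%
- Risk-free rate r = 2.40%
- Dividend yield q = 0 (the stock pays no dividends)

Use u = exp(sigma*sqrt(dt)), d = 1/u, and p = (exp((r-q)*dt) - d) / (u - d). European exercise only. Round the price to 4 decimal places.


dt = T/N = 0.125000
u = exp(sigma*sqrt(dt)) = 1.069483; d = 1/u = 0.935031
p = (exp((r-q)*dt) - d) / (u - d) = 0.505559
Discount per step: exp(-r*dt) = 0.997004
Stock lattice S(k, i) with i counting down-moves:
  k=0: S(0,0) = 102.9000
  k=1: S(1,0) = 110.0498; S(1,1) = 96.2147
  k=2: S(2,0) = 117.6963; S(2,1) = 102.9000; S(2,2) = 89.9638
  k=3: S(3,0) = 125.8742; S(3,1) = 110.0498; S(3,2) = 96.2147; S(3,3) = 84.1190
  k=4: S(4,0) = 134.6203; S(4,1) = 117.6963; S(4,2) = 102.9000; S(4,3) = 89.9638; S(4,4) = 78.6539
Terminal payoffs V(N, i) = max(S_T - K, 0):
  V(4,0) = 41.810300; V(4,1) = 24.886342; V(4,2) = 10.090000; V(4,3) = 0.000000; V(4,4) = 0.000000
Backward induction: V(k, i) = exp(-r*dt) * [p * V(k+1, i) + (1-p) * V(k+1, i+1)].
  V(3,0) = exp(-r*dt) * [p*41.810300 + (1-p)*24.886342] = 33.342223
  V(3,1) = exp(-r*dt) * [p*24.886342 + (1-p)*10.090000] = 17.517790
  V(3,2) = exp(-r*dt) * [p*10.090000 + (1-p)*0.000000] = 5.085809
  V(3,3) = exp(-r*dt) * [p*0.000000 + (1-p)*0.000000] = 0.000000
  V(2,0) = exp(-r*dt) * [p*33.342223 + (1-p)*17.517790] = 25.441534
  V(2,1) = exp(-r*dt) * [p*17.517790 + (1-p)*5.085809] = 11.336847
  V(2,2) = exp(-r*dt) * [p*5.085809 + (1-p)*0.000000] = 2.563474
  V(1,0) = exp(-r*dt) * [p*25.441534 + (1-p)*11.336847] = 18.412278
  V(1,1) = exp(-r*dt) * [p*11.336847 + (1-p)*2.563474] = 6.977966
  V(0,0) = exp(-r*dt) * [p*18.412278 + (1-p)*6.977966] = 12.720466

Answer: Price = V(0,0) = 12.7205


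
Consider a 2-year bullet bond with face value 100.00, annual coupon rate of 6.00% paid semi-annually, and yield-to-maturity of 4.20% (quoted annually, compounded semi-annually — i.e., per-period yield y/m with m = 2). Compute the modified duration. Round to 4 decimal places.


Answer: Modified duration = 1.8765

Derivation:
Coupon per period c = face * coupon_rate / m = 3.000000
Periods per year m = 2; per-period yield y/m = 0.021000
Number of cashflows N = 4
Cashflows (t years, CF_t, discount factor 1/(1+y/m)^(m*t), PV):
  t = 0.5000: CF_t = 3.000000, DF = 0.979432, PV = 2.938296
  t = 1.0000: CF_t = 3.000000, DF = 0.959287, PV = 2.877861
  t = 1.5000: CF_t = 3.000000, DF = 0.939556, PV = 2.818669
  t = 2.0000: CF_t = 103.000000, DF = 0.920231, PV = 94.783831
Price P = sum_t PV_t = 103.418656
First compute Macaulay numerator sum_t t * PV_t:
  t * PV_t at t = 0.5000: 1.469148
  t * PV_t at t = 1.0000: 2.877861
  t * PV_t at t = 1.5000: 4.228003
  t * PV_t at t = 2.0000: 189.567661
Macaulay duration D = 198.142673 / 103.418656 = 1.915928
Modified duration = D / (1 + y/m) = 1.915928 / (1 + 0.021000) = 1.876521


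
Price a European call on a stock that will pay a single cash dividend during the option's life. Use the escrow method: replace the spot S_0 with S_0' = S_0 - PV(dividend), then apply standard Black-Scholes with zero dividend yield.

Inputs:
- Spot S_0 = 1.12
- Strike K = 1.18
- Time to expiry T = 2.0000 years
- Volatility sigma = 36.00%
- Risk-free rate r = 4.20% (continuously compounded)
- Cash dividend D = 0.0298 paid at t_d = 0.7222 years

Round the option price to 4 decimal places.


Answer: Price = 0.2217

Derivation:
PV(D) = D * exp(-r * t_d) = 0.0298 * 0.97012301 = 0.02890967
S_0' = S_0 - PV(D) = 1.1200 - 0.02890967 = 1.09109033
d1 = (ln(S_0'/K) + (r + sigma^2/2)*T) / (sigma*sqrt(T)) = 0.26568175
d2 = d1 - sigma*sqrt(T) = -0.24343513
exp(-rT) = 0.91943126
N(d1) = 0.60475784; N(d2) = 0.40383417
C = S_0' * N(d1) - K * exp(-rT) * N(d2) = 1.09109033 * 0.60475784 - 1.1800 * 0.91943126 * 0.40383417 = 0.2217


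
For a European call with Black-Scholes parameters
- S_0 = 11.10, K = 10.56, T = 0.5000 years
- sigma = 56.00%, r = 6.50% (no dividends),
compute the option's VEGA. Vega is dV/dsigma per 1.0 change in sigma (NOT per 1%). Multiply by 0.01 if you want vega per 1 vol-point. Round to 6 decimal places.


d1 = 0.4060101830; d2 = 0.0100303856
phi(d1) = 0.3673792199; exp(-qT) = 1.0000000000; exp(-rT) = 0.9680224498
Vega = S * exp(-qT) * phi(d1) * sqrt(T) = 11.1000 * 1.0000000000 * 0.3673792199 * 0.7071067812 = 2.883517

Answer: Vega = 2.883517


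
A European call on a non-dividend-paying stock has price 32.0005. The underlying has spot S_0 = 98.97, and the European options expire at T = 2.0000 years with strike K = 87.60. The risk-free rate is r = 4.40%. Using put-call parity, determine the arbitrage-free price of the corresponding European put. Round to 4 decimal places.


Answer: Put price = 13.2512

Derivation:
Put-call parity: C - P = S_0 * exp(-qT) - K * exp(-rT).
S_0 * exp(-qT) = 98.9700 * 1.00000000 = 98.97000000
K * exp(-rT) = 87.6000 * 0.91576088 = 80.22065280
P = C - S*exp(-qT) + K*exp(-rT)
P = 32.0005 - 98.97000000 + 80.22065280 = 13.2512


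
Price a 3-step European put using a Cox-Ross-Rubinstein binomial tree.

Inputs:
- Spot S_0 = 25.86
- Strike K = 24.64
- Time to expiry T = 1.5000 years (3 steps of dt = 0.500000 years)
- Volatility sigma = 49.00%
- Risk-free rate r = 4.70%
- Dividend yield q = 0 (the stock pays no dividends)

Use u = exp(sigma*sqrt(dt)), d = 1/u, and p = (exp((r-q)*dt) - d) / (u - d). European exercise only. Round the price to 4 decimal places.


dt = T/N = 0.500000
u = exp(sigma*sqrt(dt)) = 1.414084; d = 1/u = 0.707171
p = (exp((r-q)*dt) - d) / (u - d) = 0.447873
Discount per step: exp(-r*dt) = 0.976774
Stock lattice S(k, i) with i counting down-moves:
  k=0: S(0,0) = 25.8600
  k=1: S(1,0) = 36.5682; S(1,1) = 18.2875
  k=2: S(2,0) = 51.7106; S(2,1) = 25.8600; S(2,2) = 12.9324
  k=3: S(3,0) = 73.1231; S(3,1) = 36.5682; S(3,2) = 18.2875; S(3,3) = 9.1454
Terminal payoffs V(N, i) = max(K - S_T, 0):
  V(3,0) = 0.000000; V(3,1) = 0.000000; V(3,2) = 6.352550; V(3,3) = 15.494606
Backward induction: V(k, i) = exp(-r*dt) * [p * V(k+1, i) + (1-p) * V(k+1, i+1)].
  V(2,0) = exp(-r*dt) * [p*0.000000 + (1-p)*0.000000] = 0.000000
  V(2,1) = exp(-r*dt) * [p*0.000000 + (1-p)*6.352550] = 3.425954
  V(2,2) = exp(-r*dt) * [p*6.352550 + (1-p)*15.494606] = 11.135350
  V(1,0) = exp(-r*dt) * [p*0.000000 + (1-p)*3.425954] = 1.847630
  V(1,1) = exp(-r*dt) * [p*3.425954 + (1-p)*11.135350] = 7.504089
  V(0,0) = exp(-r*dt) * [p*1.847630 + (1-p)*7.504089] = 4.855266

Answer: Price = V(0,0) = 4.8553


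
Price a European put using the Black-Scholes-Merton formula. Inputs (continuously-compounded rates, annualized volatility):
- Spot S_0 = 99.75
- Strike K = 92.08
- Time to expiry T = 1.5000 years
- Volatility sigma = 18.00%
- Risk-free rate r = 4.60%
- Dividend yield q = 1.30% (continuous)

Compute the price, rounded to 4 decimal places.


d1 = (ln(S/K) + (r - q + 0.5*sigma^2) * T) / (sigma * sqrt(T)) = 0.69769311
d2 = d1 - sigma * sqrt(T) = 0.47723904
exp(-rT) = 0.93332668; exp(-qT) = 0.98068890
P = K * exp(-rT) * N(-d2) - S_0 * exp(-qT) * N(-d1)
N(-d1) = 0.24268457; N(-d2) = 0.31659596
P = 92.0800 * 0.93332668 * 0.31659596 - 99.7500 * 0.98068890 * 0.24268457 = 3.4682

Answer: Price = 3.4682


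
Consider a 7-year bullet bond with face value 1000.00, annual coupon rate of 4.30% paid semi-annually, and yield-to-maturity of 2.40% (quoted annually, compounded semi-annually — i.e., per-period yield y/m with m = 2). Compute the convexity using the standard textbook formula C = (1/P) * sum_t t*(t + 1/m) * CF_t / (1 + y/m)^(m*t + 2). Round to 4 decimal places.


Answer: Convexity = 43.2819

Derivation:
Coupon per period c = face * coupon_rate / m = 21.500000
Periods per year m = 2; per-period yield y/m = 0.012000
Number of cashflows N = 14
Cashflows (t years, CF_t, discount factor 1/(1+y/m)^(m*t), PV):
  t = 0.5000: CF_t = 21.500000, DF = 0.988142, PV = 21.245059
  t = 1.0000: CF_t = 21.500000, DF = 0.976425, PV = 20.993142
  t = 1.5000: CF_t = 21.500000, DF = 0.964847, PV = 20.744211
  t = 2.0000: CF_t = 21.500000, DF = 0.953406, PV = 20.498232
  t = 2.5000: CF_t = 21.500000, DF = 0.942101, PV = 20.255170
  t = 3.0000: CF_t = 21.500000, DF = 0.930930, PV = 20.014990
  t = 3.5000: CF_t = 21.500000, DF = 0.919891, PV = 19.777658
  t = 4.0000: CF_t = 21.500000, DF = 0.908983, PV = 19.543141
  t = 4.5000: CF_t = 21.500000, DF = 0.898205, PV = 19.311404
  t = 5.0000: CF_t = 21.500000, DF = 0.887554, PV = 19.082415
  t = 5.5000: CF_t = 21.500000, DF = 0.877030, PV = 18.856141
  t = 6.0000: CF_t = 21.500000, DF = 0.866630, PV = 18.632551
  t = 6.5000: CF_t = 21.500000, DF = 0.856354, PV = 18.411611
  t = 7.0000: CF_t = 1021.500000, DF = 0.846200, PV = 864.392910
Price P = sum_t PV_t = 1121.758636
Convexity numerator sum_t t*(t + 1/m) * CF_t / (1+y/m)^(m*t + 2):
  t = 0.5000: term = 10.372106
  t = 1.0000: term = 30.747348
  t = 1.5000: term = 60.765511
  t = 2.0000: term = 100.074952
  t = 2.5000: term = 148.332438
  t = 3.0000: term = 205.202978
  t = 3.5000: term = 270.359655
  t = 4.0000: term = 343.483469
  t = 4.5000: term = 424.263178
  t = 5.0000: term = 512.395142
  t = 5.5000: term = 607.583173
  t = 6.0000: term = 709.538380
  t = 6.5000: term = 817.979028
  t = 7.0000: term = 44310.788097
Convexity = (1/P) * sum = 48551.885453 / 1121.758636 = 43.281936
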